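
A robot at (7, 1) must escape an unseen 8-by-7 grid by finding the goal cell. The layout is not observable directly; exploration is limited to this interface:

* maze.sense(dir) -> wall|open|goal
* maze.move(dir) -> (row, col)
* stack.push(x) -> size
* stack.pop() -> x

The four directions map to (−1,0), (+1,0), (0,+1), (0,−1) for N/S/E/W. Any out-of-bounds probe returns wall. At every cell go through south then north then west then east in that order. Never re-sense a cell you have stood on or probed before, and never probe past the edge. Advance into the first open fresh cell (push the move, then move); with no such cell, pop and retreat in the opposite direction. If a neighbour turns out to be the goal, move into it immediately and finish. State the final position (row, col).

>> sense(dir='north')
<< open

>> push(x='north')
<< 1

>> move(dir='north')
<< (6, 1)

>> sense(dir='north')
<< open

>> push(x='north')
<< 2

>> move(dir='north')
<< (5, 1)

>> sense(dir='north')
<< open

>> push(x='north')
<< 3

>> move(dir='north')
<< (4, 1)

>> sense(dir='north')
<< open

>> push(x='north')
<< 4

>> move(dir='north')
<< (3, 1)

>> sense(dir='north')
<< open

>> push(x='north')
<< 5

>> move(dir='north')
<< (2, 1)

>> sense(dir='north')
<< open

>> push(x='north')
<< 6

>> move(dir='north')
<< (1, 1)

>> sense(dir='north')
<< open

>> push(x='north')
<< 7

>> move(dir='north')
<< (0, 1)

>> sense(dir='west')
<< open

>> push(x='west')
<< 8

>> move(dir='west')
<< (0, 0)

>> sense(dir='south')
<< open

>> push(x='south')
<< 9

>> move(dir='south')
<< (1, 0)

>> sense(dir='south')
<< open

>> push(x='south')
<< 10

>> move(dir='south')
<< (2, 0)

>> sense(dir='south')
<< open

>> push(x='south')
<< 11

>> move(dir='south')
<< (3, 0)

>> sense(dir='south')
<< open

>> push(x='south')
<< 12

>> move(dir='south')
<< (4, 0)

>> sense(dir='south')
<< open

>> push(x='south')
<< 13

>> move(dir='south')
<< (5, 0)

>> sense(dir='south')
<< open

>> push(x='south')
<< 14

>> move(dir='south')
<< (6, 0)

>> sense(dir='south')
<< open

>> push(x='south')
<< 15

>> move(dir='south')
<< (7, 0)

>> pop()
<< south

>> move(dir='north')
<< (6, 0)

>> pop()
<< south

>> move(dir='north')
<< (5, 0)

>> pop()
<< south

>> move(dir='north')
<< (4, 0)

>> pop()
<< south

>> move(dir='north')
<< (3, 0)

>> pop()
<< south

>> move(dir='north')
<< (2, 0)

>> pop()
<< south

>> move(dir='north')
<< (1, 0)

>> pop()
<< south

>> move(dir='north')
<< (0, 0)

>> pop()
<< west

>> move(dir='east')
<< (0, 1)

>> sense(dir='east')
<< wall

>> pop()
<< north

>> move(dir='south')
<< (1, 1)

>> sense(dir='east')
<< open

>> push(x='east')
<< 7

>> move(dir='east')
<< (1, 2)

>> sense(dir='south')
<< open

>> push(x='south')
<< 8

>> move(dir='south')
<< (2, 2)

>> sense(dir='south')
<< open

>> push(x='south')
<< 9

>> move(dir='south')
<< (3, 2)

>> sense(dir='south')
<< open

>> push(x='south')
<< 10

>> move(dir='south')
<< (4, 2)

>> sense(dir='south')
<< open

>> push(x='south')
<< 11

>> move(dir='south')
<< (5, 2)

>> sense(dir='south')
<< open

>> push(x='south')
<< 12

>> move(dir='south')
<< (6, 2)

>> sense(dir='south')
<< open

>> push(x='south')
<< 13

>> move(dir='south')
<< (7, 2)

>> sense(dir='east')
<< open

>> push(x='east')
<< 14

>> move(dir='east')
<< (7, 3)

>> sense(dir='north')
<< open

>> push(x='north')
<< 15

>> move(dir='north')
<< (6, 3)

>> sense(dir='north')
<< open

>> push(x='north')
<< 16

>> move(dir='north')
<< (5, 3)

>> sense(dir='north')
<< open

>> push(x='north')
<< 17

>> move(dir='north')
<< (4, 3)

>> sense(dir='north')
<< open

>> push(x='north')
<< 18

>> move(dir='north')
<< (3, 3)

>> sense(dir='north')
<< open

>> push(x='north')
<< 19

>> move(dir='north')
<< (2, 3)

>> sense(dir='north')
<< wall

>> sense(dir='east')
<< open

>> push(x='east')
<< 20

>> move(dir='east')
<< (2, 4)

>> sense(dir='south')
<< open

>> push(x='south')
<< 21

>> move(dir='south')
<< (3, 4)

>> sense(dir='south')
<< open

>> push(x='south')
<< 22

>> move(dir='south')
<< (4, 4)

>> sense(dir='south')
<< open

>> push(x='south')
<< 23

>> move(dir='south')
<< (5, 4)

>> sense(dir='south')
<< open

>> push(x='south')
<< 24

>> move(dir='south')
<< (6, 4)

>> sense(dir='south')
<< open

>> push(x='south')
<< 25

>> move(dir='south')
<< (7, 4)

>> sense(dir='east')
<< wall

>> pop()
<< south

>> move(dir='north')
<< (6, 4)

>> sense(dir='east')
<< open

>> push(x='east')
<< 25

>> move(dir='east')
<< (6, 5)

>> sense(dir='north')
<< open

>> push(x='north')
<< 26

>> move(dir='north')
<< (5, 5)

>> sense(dir='north')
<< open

>> push(x='north')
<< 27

>> move(dir='north')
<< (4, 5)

>> sense(dir='north')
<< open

>> push(x='north')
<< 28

>> move(dir='north')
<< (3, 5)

>> sense(dir='north')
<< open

>> push(x='north')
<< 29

>> move(dir='north')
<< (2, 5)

>> sense(dir='north')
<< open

>> push(x='north')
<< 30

>> move(dir='north')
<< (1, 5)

>> sense(dir='north')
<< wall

>> sense(dir='west')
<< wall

>> sense(dir='east')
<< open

>> push(x='east')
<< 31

>> move(dir='east')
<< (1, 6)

>> sense(dir='south')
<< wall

>> sense(dir='north')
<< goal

>> move(dir='north')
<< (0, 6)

Answer: (0, 6)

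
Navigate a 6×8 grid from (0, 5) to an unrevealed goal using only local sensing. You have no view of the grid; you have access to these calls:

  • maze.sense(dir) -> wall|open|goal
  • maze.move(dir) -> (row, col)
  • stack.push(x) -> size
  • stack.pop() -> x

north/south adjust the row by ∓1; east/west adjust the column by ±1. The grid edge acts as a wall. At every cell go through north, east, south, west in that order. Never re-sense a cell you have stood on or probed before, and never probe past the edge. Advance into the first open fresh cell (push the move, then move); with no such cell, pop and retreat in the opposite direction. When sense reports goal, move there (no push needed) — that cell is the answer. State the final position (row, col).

~$ maze.sense dir='east'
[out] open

~$ stack.push x='east'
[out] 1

~$ maze.move dir='east'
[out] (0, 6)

~$ maze.sense dir='east'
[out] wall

~$ maze.sense dir='south'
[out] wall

~$ stack.pop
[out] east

~$ maze.move dir='west'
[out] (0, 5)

~$ maze.sense dir='south'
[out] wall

~$ maze.sense dir='west'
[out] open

~$ stack.push x='west'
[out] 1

~$ maze.move dir='west'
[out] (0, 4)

~$ maze.sense dir='south'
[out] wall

~$ maze.sense dir='west'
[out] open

~$ stack.push x='west'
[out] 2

~$ maze.move dir='west'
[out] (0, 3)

~$ maze.sense dir='south'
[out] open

~$ stack.push x='south'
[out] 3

~$ maze.move dir='south'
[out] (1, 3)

~$ maze.sense dir='south'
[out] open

~$ stack.push x='south'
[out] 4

~$ maze.move dir='south'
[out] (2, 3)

~$ maze.sense dir='east'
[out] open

~$ stack.push x='east'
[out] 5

~$ maze.move dir='east'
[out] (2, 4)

~$ maze.sense dir='east'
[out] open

~$ stack.push x='east'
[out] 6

~$ maze.move dir='east'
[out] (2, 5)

~$ maze.sense dir='east'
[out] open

~$ stack.push x='east'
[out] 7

~$ maze.move dir='east'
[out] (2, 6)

~$ maze.sense dir='east'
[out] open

~$ stack.push x='east'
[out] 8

~$ maze.move dir='east'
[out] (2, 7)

~$ maze.sense dir='north'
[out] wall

~$ maze.sense dir='south'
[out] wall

~$ stack.pop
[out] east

~$ maze.move dir='west'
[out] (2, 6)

~$ maze.sense dir='south'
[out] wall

~$ stack.pop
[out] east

~$ maze.move dir='west'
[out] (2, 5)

~$ maze.sense dir='south'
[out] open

~$ stack.push x='south'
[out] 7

~$ maze.move dir='south'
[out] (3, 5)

~$ maze.sense dir='south'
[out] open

~$ stack.push x='south'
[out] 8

~$ maze.move dir='south'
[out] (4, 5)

~$ maze.sense dir='east'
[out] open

~$ stack.push x='east'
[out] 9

~$ maze.move dir='east'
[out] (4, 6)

~$ maze.sense dir='east'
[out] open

~$ stack.push x='east'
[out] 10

~$ maze.move dir='east'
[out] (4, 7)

~$ maze.sense dir='south'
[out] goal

~$ maze.move dir='south'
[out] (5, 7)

Answer: (5, 7)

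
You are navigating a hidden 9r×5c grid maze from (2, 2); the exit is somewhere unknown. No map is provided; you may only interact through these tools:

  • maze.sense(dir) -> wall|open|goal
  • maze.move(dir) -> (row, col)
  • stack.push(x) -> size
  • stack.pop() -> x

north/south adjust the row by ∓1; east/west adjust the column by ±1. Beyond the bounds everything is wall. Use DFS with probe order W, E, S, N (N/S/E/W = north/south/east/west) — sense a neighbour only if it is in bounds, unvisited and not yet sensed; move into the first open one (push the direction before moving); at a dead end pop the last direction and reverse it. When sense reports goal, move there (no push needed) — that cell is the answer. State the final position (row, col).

·→ maze.sense(dir: west)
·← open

·→ stack.push(x: west)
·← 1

·→ maze.move(dir: west)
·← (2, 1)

·→ maze.sense(dir: west)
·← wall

·→ maze.sense(dir: south)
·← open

·→ stack.push(x: south)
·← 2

·→ maze.move(dir: south)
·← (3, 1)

·→ maze.sense(dir: west)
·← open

·→ stack.push(x: west)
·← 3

·→ maze.move(dir: west)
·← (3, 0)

·→ maze.sense(dir: south)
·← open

·→ stack.push(x: south)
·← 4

·→ maze.move(dir: south)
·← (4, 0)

·→ maze.sense(dir: east)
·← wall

·→ maze.sense(dir: south)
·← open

·→ stack.push(x: south)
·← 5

·→ maze.move(dir: south)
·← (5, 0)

·→ maze.sense(dir: east)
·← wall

·→ maze.sense(dir: south)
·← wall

·→ stack.pop()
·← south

·→ maze.move(dir: north)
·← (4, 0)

·→ stack.pop()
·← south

·→ maze.move(dir: north)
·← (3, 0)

·→ stack.pop()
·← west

·→ maze.move(dir: east)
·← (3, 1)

·→ maze.sense(dir: east)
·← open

·→ stack.push(x: east)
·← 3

·→ maze.move(dir: east)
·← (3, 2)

·→ maze.sense(dir: east)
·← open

·→ stack.push(x: east)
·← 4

·→ maze.move(dir: east)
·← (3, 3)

·→ maze.sense(dir: east)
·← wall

·→ maze.sense(dir: south)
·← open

·→ stack.push(x: south)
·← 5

·→ maze.move(dir: south)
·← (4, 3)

·→ maze.sense(dir: west)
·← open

·→ stack.push(x: west)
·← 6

·→ maze.move(dir: west)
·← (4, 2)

·→ maze.sense(dir: south)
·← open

·→ stack.push(x: south)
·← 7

·→ maze.move(dir: south)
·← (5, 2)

·→ maze.sense(dir: east)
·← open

·→ stack.push(x: east)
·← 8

·→ maze.move(dir: east)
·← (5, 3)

·→ maze.sense(dir: east)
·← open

·→ stack.push(x: east)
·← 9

·→ maze.move(dir: east)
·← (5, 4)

·→ maze.sense(dir: south)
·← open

·→ stack.push(x: south)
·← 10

·→ maze.move(dir: south)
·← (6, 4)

·→ maze.sense(dir: west)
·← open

·→ stack.push(x: west)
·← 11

·→ maze.move(dir: west)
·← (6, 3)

·→ maze.sense(dir: west)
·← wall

·→ maze.sense(dir: south)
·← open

·→ stack.push(x: south)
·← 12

·→ maze.move(dir: south)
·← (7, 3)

·→ maze.sense(dir: west)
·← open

·→ stack.push(x: west)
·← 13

·→ maze.move(dir: west)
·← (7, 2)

·→ maze.sense(dir: west)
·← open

·→ stack.push(x: west)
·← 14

·→ maze.move(dir: west)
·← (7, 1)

·→ maze.sense(dir: west)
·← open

·→ stack.push(x: west)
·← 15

·→ maze.move(dir: west)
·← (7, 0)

·→ maze.sense(dir: south)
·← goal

·→ maze.move(dir: south)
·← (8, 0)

Answer: (8, 0)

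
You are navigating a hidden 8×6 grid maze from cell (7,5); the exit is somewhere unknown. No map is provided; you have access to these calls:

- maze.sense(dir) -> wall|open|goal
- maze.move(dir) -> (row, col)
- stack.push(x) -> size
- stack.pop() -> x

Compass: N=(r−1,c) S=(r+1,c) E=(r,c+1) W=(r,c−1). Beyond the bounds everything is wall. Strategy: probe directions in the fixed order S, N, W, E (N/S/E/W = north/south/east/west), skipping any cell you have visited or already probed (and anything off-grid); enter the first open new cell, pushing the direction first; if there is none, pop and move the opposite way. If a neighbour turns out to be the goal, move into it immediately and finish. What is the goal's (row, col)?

I call maze.sense(dir→north), : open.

Using stack.push(x→north), and get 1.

I try maze.move(dir→north), and get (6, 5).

Invoking maze.sense(dir→north), → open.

Now I run stack.push(x→north), and see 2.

Next I call maze.move(dir→north), → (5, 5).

Calling maze.sense(dir→north), yielding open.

I call stack.push(x→north), and see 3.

Next I call maze.move(dir→north), and see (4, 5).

Invoking maze.sense(dir→north), and get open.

Invoking stack.push(x→north), and see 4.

Invoking maze.move(dir→north), yielding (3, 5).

Next I call maze.sense(dir→north), — result: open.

I call stack.push(x→north), yielding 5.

I invoke maze.move(dir→north), → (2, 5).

I invoke maze.sense(dir→north), which returns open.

I run stack.push(x→north), and get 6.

Then maze.move(dir→north), : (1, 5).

I use maze.sense(dir→north), and get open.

Now I run stack.push(x→north), yielding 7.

Calling maze.move(dir→north), and get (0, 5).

I use maze.sense(dir→west), and see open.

I call stack.push(x→west), and observe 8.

Using maze.move(dir→west), : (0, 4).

Using maze.sense(dir→south), and observe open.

Now I run stack.push(x→south), and see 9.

I run maze.move(dir→south), which returns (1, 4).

I use maze.sense(dir→south), and observe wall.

Invoking maze.sense(dir→west), which returns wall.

I call stack.pop, and get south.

I use maze.move(dir→north), : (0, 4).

Then maze.sense(dir→west), and observe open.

Calling stack.push(x→west), which returns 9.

Next I call maze.move(dir→west), : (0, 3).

Then maze.sense(dir→west), yielding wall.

I call stack.pop, and observe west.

Next I call maze.move(dir→east), → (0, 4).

Next I call stack.pop, and see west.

Calling maze.move(dir→east), and observe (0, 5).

Now I run stack.pop, and get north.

I try maze.move(dir→south), giving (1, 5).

Calling stack.pop, yielding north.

I call maze.move(dir→south), — result: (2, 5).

I use stack.pop(), and observe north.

I run maze.move(dir→south), and get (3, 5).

Calling maze.sense(dir→west), which returns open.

I invoke stack.push(x→west), → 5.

I try maze.move(dir→west), yielding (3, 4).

Now I run maze.sense(dir→south), and see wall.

I try maze.sense(dir→west), and get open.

Next I call stack.push(x→west), giving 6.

Then maze.move(dir→west), yielding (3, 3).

Calling maze.sense(dir→south), and see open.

I try stack.push(x→south), yielding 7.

I invoke maze.move(dir→south), and get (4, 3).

Invoking maze.sense(dir→south), : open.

Calling stack.push(x→south), — result: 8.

Now I run maze.move(dir→south), — result: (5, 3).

I invoke maze.sense(dir→south), and observe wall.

I call maze.sense(dir→west), → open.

I run stack.push(x→west), — result: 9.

I call maze.move(dir→west), and get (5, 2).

I invoke maze.sense(dir→south), → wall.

I use maze.sense(dir→north), which returns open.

Invoking stack.push(x→north), giving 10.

I call maze.move(dir→north), → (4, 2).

I run maze.sense(dir→north), : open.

I invoke stack.push(x→north), which returns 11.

Using maze.move(dir→north), and observe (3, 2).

I call maze.sense(dir→north), and get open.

Now I run stack.push(x→north), which returns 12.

I use maze.move(dir→north), yielding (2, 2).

I call maze.sense(dir→north), giving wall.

I use maze.sense(dir→west), and see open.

Using stack.push(x→west), which returns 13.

Invoking maze.move(dir→west), and observe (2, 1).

I run maze.sense(dir→south), — result: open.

Then stack.push(x→south), : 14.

Now I run maze.move(dir→south), yielding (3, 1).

Now I run maze.sense(dir→south), and get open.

I invoke stack.push(x→south), and observe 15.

Next I call maze.move(dir→south), and get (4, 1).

Using maze.sense(dir→south), and see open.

Next I call stack.push(x→south), yielding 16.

I run maze.move(dir→south), — result: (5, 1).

I run maze.sense(dir→south), : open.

I use stack.push(x→south), and get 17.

Next I call maze.move(dir→south), and see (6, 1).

Then maze.sense(dir→south), which returns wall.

I call maze.sense(dir→west), — result: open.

I call stack.push(x→west), yielding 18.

Using maze.move(dir→west), → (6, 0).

I try maze.sense(dir→south), giving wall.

Next I call maze.sense(dir→north), and see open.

I run stack.push(x→north), and get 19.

I use maze.move(dir→north), : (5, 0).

Using maze.sense(dir→north), → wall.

Now I run stack.pop, and see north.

Invoking maze.move(dir→south), which returns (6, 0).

I use stack.pop, yielding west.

Next I call maze.move(dir→east), — result: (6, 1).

Then stack.pop, — result: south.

I try maze.move(dir→north), giving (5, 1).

Now I run stack.pop, and observe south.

Next I call maze.move(dir→north), and observe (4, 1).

Using stack.pop, and see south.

Calling maze.move(dir→north), and see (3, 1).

Now I run maze.sense(dir→west), : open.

Now I run stack.push(x→west), giving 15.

Calling maze.move(dir→west), — result: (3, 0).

Next I call maze.sense(dir→north), and get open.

I try stack.push(x→north), : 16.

Using maze.move(dir→north), and observe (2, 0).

Calling maze.sense(dir→north), → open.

Next I call stack.push(x→north), : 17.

I run maze.move(dir→north), and observe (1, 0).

Now I run maze.sense(dir→north), → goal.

Using maze.move(dir→north), and see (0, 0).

Answer: (0, 0)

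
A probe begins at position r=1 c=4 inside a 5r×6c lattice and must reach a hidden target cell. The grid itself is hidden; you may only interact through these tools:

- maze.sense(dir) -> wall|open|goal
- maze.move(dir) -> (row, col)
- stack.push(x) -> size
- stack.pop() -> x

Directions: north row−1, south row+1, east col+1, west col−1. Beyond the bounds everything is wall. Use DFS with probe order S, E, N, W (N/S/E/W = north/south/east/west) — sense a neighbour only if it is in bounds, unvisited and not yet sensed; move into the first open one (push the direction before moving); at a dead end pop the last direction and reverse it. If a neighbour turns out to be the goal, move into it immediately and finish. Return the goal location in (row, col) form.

Do: maze.sense[dir=south]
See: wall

Do: maze.sense[dir=east]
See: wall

Do: maze.sense[dir=north]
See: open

Do: stack.push[x=north]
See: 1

Do: maze.move[dir=north]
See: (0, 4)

Do: maze.sense[dir=east]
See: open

Do: stack.push[x=east]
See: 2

Do: maze.move[dir=east]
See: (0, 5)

Do: stack.pop[]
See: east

Do: maze.move[dir=west]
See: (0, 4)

Do: maze.sense[dir=west]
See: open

Do: stack.push[x=west]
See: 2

Do: maze.move[dir=west]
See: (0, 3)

Do: maze.sense[dir=south]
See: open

Do: stack.push[x=south]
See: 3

Do: maze.move[dir=south]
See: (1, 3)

Do: maze.sense[dir=south]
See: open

Do: stack.push[x=south]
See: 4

Do: maze.move[dir=south]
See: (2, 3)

Do: maze.sense[dir=south]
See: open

Do: stack.push[x=south]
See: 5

Do: maze.move[dir=south]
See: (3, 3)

Do: maze.sense[dir=south]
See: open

Do: stack.push[x=south]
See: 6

Do: maze.move[dir=south]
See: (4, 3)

Do: maze.sense[dir=east]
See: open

Do: stack.push[x=east]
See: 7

Do: maze.move[dir=east]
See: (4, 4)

Do: maze.sense[dir=east]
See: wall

Do: maze.sense[dir=north]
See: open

Do: stack.push[x=north]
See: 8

Do: maze.move[dir=north]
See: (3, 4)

Do: maze.sense[dir=east]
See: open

Do: stack.push[x=east]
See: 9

Do: maze.move[dir=east]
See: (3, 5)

Do: maze.sense[dir=north]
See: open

Do: stack.push[x=north]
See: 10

Do: maze.move[dir=north]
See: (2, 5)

Do: stack.pop[]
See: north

Do: maze.move[dir=south]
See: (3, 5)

Do: stack.pop[]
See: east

Do: maze.move[dir=west]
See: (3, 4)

Do: stack.pop[]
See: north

Do: maze.move[dir=south]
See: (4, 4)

Do: stack.pop[]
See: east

Do: maze.move[dir=west]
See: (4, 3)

Do: maze.sense[dir=west]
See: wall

Do: stack.pop[]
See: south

Do: maze.move[dir=north]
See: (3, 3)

Do: maze.sense[dir=west]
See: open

Do: stack.push[x=west]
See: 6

Do: maze.move[dir=west]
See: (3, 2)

Do: maze.sense[dir=north]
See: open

Do: stack.push[x=north]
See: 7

Do: maze.move[dir=north]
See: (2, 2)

Do: maze.sense[dir=north]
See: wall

Do: maze.sense[dir=west]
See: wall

Do: stack.pop[]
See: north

Do: maze.move[dir=south]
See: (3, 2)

Do: maze.sense[dir=west]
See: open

Do: stack.push[x=west]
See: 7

Do: maze.move[dir=west]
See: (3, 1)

Do: maze.sense[dir=south]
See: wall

Do: maze.sense[dir=west]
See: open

Do: stack.push[x=west]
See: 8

Do: maze.move[dir=west]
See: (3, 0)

Do: maze.sense[dir=south]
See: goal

Do: maze.move[dir=south]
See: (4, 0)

Answer: (4, 0)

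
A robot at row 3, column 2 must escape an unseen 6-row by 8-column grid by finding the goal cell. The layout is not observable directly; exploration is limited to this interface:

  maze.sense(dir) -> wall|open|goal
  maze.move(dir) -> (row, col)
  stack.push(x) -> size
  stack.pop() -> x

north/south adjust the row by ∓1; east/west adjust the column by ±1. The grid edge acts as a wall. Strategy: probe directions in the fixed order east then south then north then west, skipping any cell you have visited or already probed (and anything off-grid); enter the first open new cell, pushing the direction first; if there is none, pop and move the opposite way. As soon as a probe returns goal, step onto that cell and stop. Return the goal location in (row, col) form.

I use maze.sense on dir='east', and see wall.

Invoking maze.sense on dir='south', → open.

I call stack.push on x='south', — result: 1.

Using maze.move on dir='south', and get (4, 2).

Using maze.sense on dir='east', — result: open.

Now I run stack.push on x='east', which returns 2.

Using maze.move on dir='east', → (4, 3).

Using maze.sense on dir='east', → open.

Using stack.push on x='east', giving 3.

Calling maze.move on dir='east', which returns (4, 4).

Calling maze.sense on dir='east', → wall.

Now I run maze.sense on dir='south', and observe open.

I invoke stack.push on x='south', and get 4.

I use maze.move on dir='south', and observe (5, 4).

Calling maze.sense on dir='east', : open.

I call stack.push on x='east', giving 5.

Using maze.move on dir='east', and get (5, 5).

Using maze.sense on dir='east', which returns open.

Now I run stack.push on x='east', → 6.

I call maze.move on dir='east', which returns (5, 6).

Then maze.sense on dir='east', and see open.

I use stack.push on x='east', and get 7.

I try maze.move on dir='east', — result: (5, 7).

I call maze.sense on dir='north', and get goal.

Calling maze.move on dir='north', and get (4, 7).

Answer: (4, 7)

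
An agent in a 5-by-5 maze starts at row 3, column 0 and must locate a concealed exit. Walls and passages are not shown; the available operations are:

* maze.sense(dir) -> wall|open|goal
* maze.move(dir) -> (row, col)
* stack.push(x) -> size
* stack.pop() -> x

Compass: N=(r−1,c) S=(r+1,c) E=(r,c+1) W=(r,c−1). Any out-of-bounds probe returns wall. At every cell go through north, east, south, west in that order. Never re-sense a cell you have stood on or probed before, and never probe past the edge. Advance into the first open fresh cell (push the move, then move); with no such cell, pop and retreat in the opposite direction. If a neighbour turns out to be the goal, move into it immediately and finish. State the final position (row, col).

I try sense using dir: north, giving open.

I use push using x: north, and get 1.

I call move using dir: north, and observe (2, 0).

I invoke sense using dir: north, giving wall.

I use sense using dir: east, : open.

I invoke push using x: east, → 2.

I call move using dir: east, — result: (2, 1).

I try sense using dir: north, giving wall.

I call sense using dir: east, and observe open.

I try push using x: east, : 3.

Using move using dir: east, → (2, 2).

Now I run sense using dir: north, — result: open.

I run push using x: north, and observe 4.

I use move using dir: north, → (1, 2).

Then sense using dir: north, which returns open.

Now I run push using x: north, : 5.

I use move using dir: north, yielding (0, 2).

I run sense using dir: east, → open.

I run push using x: east, — result: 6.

I run move using dir: east, giving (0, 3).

Next I call sense using dir: east, yielding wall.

I try sense using dir: south, and get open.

I use push using x: south, and get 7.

I call move using dir: south, — result: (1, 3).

I invoke sense using dir: east, giving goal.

I invoke move using dir: east, yielding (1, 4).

Answer: (1, 4)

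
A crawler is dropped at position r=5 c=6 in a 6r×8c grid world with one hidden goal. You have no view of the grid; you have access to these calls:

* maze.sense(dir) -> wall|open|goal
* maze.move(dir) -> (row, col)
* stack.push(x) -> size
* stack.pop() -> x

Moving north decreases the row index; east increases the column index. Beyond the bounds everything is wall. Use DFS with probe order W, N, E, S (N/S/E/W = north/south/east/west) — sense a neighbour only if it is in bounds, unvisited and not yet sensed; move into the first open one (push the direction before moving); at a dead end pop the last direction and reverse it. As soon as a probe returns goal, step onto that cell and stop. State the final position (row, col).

~$ sense dir: west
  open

~$ push x: west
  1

~$ move dir: west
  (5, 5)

~$ sense dir: west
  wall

~$ sense dir: north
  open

~$ push x: north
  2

~$ move dir: north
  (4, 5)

~$ sense dir: west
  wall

~$ sense dir: north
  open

~$ push x: north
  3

~$ move dir: north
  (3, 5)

~$ sense dir: west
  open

~$ push x: west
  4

~$ move dir: west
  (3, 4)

~$ sense dir: west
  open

~$ push x: west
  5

~$ move dir: west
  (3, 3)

~$ sense dir: west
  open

~$ push x: west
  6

~$ move dir: west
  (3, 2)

~$ sense dir: west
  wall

~$ sense dir: north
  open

~$ push x: north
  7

~$ move dir: north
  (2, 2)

~$ sense dir: west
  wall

~$ sense dir: north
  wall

~$ sense dir: east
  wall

~$ pop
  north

~$ move dir: south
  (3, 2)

~$ sense dir: south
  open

~$ push x: south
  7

~$ move dir: south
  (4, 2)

~$ sense dir: west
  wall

~$ sense dir: east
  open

~$ push x: east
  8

~$ move dir: east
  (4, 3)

~$ sense dir: south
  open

~$ push x: south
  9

~$ move dir: south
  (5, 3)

~$ sense dir: west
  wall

~$ pop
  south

~$ move dir: north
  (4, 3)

~$ pop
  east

~$ move dir: west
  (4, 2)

~$ pop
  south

~$ move dir: north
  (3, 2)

~$ pop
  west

~$ move dir: east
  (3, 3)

~$ pop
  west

~$ move dir: east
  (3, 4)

~$ sense dir: north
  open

~$ push x: north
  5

~$ move dir: north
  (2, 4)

~$ sense dir: north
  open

~$ push x: north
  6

~$ move dir: north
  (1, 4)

~$ sense dir: west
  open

~$ push x: west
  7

~$ move dir: west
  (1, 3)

~$ sense dir: north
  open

~$ push x: north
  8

~$ move dir: north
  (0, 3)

~$ sense dir: west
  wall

~$ sense dir: east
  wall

~$ pop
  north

~$ move dir: south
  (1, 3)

~$ pop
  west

~$ move dir: east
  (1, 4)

~$ sense dir: east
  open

~$ push x: east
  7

~$ move dir: east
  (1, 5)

~$ sense dir: north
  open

~$ push x: north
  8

~$ move dir: north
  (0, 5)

~$ sense dir: east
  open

~$ push x: east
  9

~$ move dir: east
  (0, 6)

~$ sense dir: east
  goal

~$ move dir: east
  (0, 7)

Answer: (0, 7)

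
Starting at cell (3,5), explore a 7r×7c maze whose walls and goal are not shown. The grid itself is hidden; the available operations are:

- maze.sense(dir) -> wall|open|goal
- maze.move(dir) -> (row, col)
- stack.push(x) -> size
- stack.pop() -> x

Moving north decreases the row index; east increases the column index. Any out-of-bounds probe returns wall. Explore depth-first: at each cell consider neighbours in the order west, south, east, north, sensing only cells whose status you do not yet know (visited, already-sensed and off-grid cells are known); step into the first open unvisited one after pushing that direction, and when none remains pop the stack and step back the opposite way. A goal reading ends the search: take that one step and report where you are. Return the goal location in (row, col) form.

I use sense(dir→west), and observe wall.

I run sense(dir→south), and see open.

Then push(x→south), and see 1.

Then move(dir→south), which returns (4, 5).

Calling sense(dir→west), → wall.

Calling sense(dir→south), — result: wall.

Calling sense(dir→east), and observe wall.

I call pop(), and get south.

I try move(dir→north), → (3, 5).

Calling sense(dir→east), and get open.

Using push(x→east), — result: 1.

Using move(dir→east), → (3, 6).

Then sense(dir→north), → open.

Then push(x→north), and observe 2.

Using move(dir→north), — result: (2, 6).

I try sense(dir→west), and see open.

I call push(x→west), and see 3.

Next I call move(dir→west), : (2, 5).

I run sense(dir→west), yielding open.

Invoking push(x→west), giving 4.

I try move(dir→west), which returns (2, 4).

Calling sense(dir→west), and see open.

Using push(x→west), which returns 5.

Next I call move(dir→west), and get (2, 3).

I invoke sense(dir→west), — result: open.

Now I run push(x→west), yielding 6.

Now I run move(dir→west), : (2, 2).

Now I run sense(dir→west), yielding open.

Invoking push(x→west), and get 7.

Calling move(dir→west), yielding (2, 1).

I use sense(dir→west), and see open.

I try push(x→west), yielding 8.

I try move(dir→west), yielding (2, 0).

Now I run sense(dir→south), : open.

Now I run push(x→south), and get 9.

Calling move(dir→south), and see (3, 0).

Using sense(dir→south), yielding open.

I use push(x→south), which returns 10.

I call move(dir→south), and see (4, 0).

Then sense(dir→south), yielding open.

Using push(x→south), and observe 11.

Calling move(dir→south), and observe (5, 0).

I use sense(dir→south), yielding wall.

Then sense(dir→east), : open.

Calling push(x→east), and see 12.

Invoking move(dir→east), and see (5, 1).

I run sense(dir→south), and observe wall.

Calling sense(dir→east), and observe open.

Invoking push(x→east), : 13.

Invoking move(dir→east), which returns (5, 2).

Invoking sense(dir→south), → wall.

I call sense(dir→east), and get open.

Then push(x→east), yielding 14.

I try move(dir→east), — result: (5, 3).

I try sense(dir→south), which returns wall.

Next I call sense(dir→east), which returns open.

I invoke push(x→east), which returns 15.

I call move(dir→east), : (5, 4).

Invoking sense(dir→south), yielding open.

I try push(x→south), — result: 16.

Invoking move(dir→south), and see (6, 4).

Invoking sense(dir→east), — result: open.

I use push(x→east), giving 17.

I use move(dir→east), yielding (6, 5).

Next I call sense(dir→east), yielding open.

I use push(x→east), which returns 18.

I invoke move(dir→east), yielding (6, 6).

Calling sense(dir→north), yielding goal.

I try move(dir→north), : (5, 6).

Answer: (5, 6)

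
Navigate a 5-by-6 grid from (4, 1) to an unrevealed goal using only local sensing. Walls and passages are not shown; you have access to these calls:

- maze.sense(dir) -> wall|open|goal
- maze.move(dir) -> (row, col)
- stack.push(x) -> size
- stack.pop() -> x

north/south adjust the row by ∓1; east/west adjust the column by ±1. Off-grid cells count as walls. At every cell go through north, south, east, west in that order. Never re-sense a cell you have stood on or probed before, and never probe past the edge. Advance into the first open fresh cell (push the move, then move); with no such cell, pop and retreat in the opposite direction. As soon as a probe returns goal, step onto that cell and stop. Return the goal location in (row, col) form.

% maze.sense dir=north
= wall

% maze.sense dir=east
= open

% stack.push x=east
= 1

% maze.move dir=east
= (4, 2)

% maze.sense dir=north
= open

% stack.push x=north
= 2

% maze.move dir=north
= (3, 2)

% maze.sense dir=north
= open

% stack.push x=north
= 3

% maze.move dir=north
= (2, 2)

% maze.sense dir=north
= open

% stack.push x=north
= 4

% maze.move dir=north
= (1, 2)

% maze.sense dir=north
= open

% stack.push x=north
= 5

% maze.move dir=north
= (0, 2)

% maze.sense dir=east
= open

% stack.push x=east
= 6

% maze.move dir=east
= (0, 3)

% maze.sense dir=south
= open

% stack.push x=south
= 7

% maze.move dir=south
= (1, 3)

% maze.sense dir=south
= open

% stack.push x=south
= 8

% maze.move dir=south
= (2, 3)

% maze.sense dir=south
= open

% stack.push x=south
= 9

% maze.move dir=south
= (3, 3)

% maze.sense dir=south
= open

% stack.push x=south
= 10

% maze.move dir=south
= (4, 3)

% maze.sense dir=east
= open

% stack.push x=east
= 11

% maze.move dir=east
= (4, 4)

% maze.sense dir=north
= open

% stack.push x=north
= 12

% maze.move dir=north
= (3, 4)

% maze.sense dir=north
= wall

% maze.sense dir=east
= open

% stack.push x=east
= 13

% maze.move dir=east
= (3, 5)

% maze.sense dir=north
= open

% stack.push x=north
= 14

% maze.move dir=north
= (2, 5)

% maze.sense dir=north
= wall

% stack.pop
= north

% maze.move dir=south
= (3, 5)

% maze.sense dir=south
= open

% stack.push x=south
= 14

% maze.move dir=south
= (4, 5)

% stack.pop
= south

% maze.move dir=north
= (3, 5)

% stack.pop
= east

% maze.move dir=west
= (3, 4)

% stack.pop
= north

% maze.move dir=south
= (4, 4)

% stack.pop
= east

% maze.move dir=west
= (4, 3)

% stack.pop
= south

% maze.move dir=north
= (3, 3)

% stack.pop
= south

% maze.move dir=north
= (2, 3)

% stack.pop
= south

% maze.move dir=north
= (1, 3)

% maze.sense dir=east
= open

% stack.push x=east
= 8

% maze.move dir=east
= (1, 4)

% maze.sense dir=north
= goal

% maze.move dir=north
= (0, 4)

Answer: (0, 4)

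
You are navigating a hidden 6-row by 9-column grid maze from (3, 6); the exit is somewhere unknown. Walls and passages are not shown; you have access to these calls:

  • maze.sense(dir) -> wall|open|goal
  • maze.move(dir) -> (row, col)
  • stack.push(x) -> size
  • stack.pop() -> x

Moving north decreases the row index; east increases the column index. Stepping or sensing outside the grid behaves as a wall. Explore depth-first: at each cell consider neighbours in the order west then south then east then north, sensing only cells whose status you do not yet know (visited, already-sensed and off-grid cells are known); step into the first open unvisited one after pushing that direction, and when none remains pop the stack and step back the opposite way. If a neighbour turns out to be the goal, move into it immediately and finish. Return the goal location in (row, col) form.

$ maze.sense dir→west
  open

$ stack.push x→west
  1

$ maze.move dir→west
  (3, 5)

$ maze.sense dir→west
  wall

$ maze.sense dir→south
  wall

$ maze.sense dir→north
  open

$ stack.push x→north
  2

$ maze.move dir→north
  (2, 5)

$ maze.sense dir→west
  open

$ stack.push x→west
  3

$ maze.move dir→west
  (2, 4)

$ maze.sense dir→west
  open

$ stack.push x→west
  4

$ maze.move dir→west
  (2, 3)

$ maze.sense dir→west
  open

$ stack.push x→west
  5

$ maze.move dir→west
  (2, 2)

$ maze.sense dir→west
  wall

$ maze.sense dir→south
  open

$ stack.push x→south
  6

$ maze.move dir→south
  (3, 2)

$ maze.sense dir→west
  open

$ stack.push x→west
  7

$ maze.move dir→west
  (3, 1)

$ maze.sense dir→west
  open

$ stack.push x→west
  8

$ maze.move dir→west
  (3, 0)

$ maze.sense dir→south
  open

$ stack.push x→south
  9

$ maze.move dir→south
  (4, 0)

$ maze.sense dir→south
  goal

$ maze.move dir→south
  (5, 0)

Answer: (5, 0)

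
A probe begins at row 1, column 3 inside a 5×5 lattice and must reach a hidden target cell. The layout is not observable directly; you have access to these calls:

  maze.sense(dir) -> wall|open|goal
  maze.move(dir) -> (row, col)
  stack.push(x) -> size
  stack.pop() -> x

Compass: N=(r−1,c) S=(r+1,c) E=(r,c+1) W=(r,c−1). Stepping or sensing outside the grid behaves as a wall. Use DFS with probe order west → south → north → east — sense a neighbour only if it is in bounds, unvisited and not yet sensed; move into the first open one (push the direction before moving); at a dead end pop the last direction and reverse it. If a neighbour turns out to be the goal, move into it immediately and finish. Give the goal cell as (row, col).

# 1. maze.sense(dir: west) == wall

# 2. maze.sense(dir: south) == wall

# 3. maze.sense(dir: north) == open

# 4. stack.push(x: north) == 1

# 5. maze.move(dir: north) == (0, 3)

# 6. maze.sense(dir: west) == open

# 7. stack.push(x: west) == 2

# 8. maze.move(dir: west) == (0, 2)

# 9. maze.sense(dir: west) == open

# 10. stack.push(x: west) == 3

# 11. maze.move(dir: west) == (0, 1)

# 12. maze.sense(dir: west) == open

# 13. stack.push(x: west) == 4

# 14. maze.move(dir: west) == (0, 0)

# 15. maze.sense(dir: south) == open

# 16. stack.push(x: south) == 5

# 17. maze.move(dir: south) == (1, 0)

# 18. maze.sense(dir: south) == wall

# 19. maze.sense(dir: east) == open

# 20. stack.push(x: east) == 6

# 21. maze.move(dir: east) == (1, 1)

# 22. maze.sense(dir: south) == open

# 23. stack.push(x: south) == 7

# 24. maze.move(dir: south) == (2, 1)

# 25. maze.sense(dir: south) == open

# 26. stack.push(x: south) == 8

# 27. maze.move(dir: south) == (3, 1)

# 28. maze.sense(dir: west) == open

# 29. stack.push(x: west) == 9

# 30. maze.move(dir: west) == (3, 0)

# 31. maze.sense(dir: south) == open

# 32. stack.push(x: south) == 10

# 33. maze.move(dir: south) == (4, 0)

# 34. maze.sense(dir: east) == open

# 35. stack.push(x: east) == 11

# 36. maze.move(dir: east) == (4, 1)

# 37. maze.sense(dir: east) == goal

# 38. maze.move(dir: east) == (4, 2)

Answer: (4, 2)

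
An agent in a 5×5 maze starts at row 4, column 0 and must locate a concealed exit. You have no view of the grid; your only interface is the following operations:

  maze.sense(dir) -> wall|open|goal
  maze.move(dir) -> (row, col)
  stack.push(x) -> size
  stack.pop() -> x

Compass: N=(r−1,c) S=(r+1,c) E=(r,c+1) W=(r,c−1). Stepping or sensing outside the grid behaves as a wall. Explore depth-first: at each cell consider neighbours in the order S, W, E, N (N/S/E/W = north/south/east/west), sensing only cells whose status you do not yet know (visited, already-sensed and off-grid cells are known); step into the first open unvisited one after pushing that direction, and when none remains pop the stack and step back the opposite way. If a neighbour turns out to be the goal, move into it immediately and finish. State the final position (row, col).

Next I call sense passing dir=east, : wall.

Next I call sense passing dir=north, yielding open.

Next I call push passing x=north, and observe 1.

I run move passing dir=north, — result: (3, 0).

I run sense passing dir=east, and get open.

Next I call push passing x=east, and get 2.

Invoking move passing dir=east, : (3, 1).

I call sense passing dir=east, yielding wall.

I use sense passing dir=north, and observe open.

Calling push passing x=north, and get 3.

I try move passing dir=north, and observe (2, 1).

I call sense passing dir=west, → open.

Then push passing x=west, — result: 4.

Next I call move passing dir=west, — result: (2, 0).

I use sense passing dir=north, and see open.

Now I run push passing x=north, yielding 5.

Then move passing dir=north, → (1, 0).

I use sense passing dir=east, and see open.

Then push passing x=east, → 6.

I try move passing dir=east, giving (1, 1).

Then sense passing dir=east, and observe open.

Then push passing x=east, and observe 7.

Then move passing dir=east, giving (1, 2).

I use sense passing dir=south, — result: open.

Calling push passing x=south, and observe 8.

Then move passing dir=south, which returns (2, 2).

Using sense passing dir=east, and see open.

I call push passing x=east, → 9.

Invoking move passing dir=east, → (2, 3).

Now I run sense passing dir=south, and get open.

Using push passing x=south, and observe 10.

I run move passing dir=south, — result: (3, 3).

I run sense passing dir=south, and get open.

I run push passing x=south, → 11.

Then move passing dir=south, which returns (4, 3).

Then sense passing dir=west, → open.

I try push passing x=west, : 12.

Invoking move passing dir=west, : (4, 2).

Then pop, → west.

I try move passing dir=east, and observe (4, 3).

I call sense passing dir=east, : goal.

Now I run move passing dir=east, and see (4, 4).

Answer: (4, 4)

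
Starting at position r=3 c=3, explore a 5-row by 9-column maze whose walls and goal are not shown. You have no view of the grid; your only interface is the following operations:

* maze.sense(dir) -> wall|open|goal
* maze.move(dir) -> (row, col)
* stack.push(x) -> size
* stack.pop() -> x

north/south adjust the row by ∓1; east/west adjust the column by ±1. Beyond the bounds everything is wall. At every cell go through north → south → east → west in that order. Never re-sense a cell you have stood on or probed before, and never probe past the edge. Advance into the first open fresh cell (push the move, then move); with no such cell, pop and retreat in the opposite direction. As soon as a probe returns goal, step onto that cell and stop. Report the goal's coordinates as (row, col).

CALL maze.sense[north]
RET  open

CALL stack.push[north]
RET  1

CALL maze.move[north]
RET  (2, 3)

CALL maze.sense[north]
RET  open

CALL stack.push[north]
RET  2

CALL maze.move[north]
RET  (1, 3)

CALL maze.sense[north]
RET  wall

CALL maze.sense[east]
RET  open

CALL stack.push[east]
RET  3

CALL maze.move[east]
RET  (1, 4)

CALL maze.sense[north]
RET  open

CALL stack.push[north]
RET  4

CALL maze.move[north]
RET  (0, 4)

CALL maze.sense[east]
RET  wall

CALL stack.pop[]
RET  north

CALL maze.move[south]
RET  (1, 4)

CALL maze.sense[south]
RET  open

CALL stack.push[south]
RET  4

CALL maze.move[south]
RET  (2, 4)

CALL maze.sense[south]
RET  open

CALL stack.push[south]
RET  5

CALL maze.move[south]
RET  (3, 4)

CALL maze.sense[south]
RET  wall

CALL maze.sense[east]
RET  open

CALL stack.push[east]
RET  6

CALL maze.move[east]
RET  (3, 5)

CALL maze.sense[north]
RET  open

CALL stack.push[north]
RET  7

CALL maze.move[north]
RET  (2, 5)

CALL maze.sense[north]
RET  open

CALL stack.push[north]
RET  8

CALL maze.move[north]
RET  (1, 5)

CALL maze.sense[east]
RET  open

CALL stack.push[east]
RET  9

CALL maze.move[east]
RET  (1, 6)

CALL maze.sense[north]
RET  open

CALL stack.push[north]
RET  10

CALL maze.move[north]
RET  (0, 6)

CALL maze.sense[east]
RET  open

CALL stack.push[east]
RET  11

CALL maze.move[east]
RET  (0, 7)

CALL maze.sense[south]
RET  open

CALL stack.push[south]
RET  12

CALL maze.move[south]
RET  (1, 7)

CALL maze.sense[south]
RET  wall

CALL maze.sense[east]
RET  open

CALL stack.push[east]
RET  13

CALL maze.move[east]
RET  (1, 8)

CALL maze.sense[north]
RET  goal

CALL maze.move[north]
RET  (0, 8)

Answer: (0, 8)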